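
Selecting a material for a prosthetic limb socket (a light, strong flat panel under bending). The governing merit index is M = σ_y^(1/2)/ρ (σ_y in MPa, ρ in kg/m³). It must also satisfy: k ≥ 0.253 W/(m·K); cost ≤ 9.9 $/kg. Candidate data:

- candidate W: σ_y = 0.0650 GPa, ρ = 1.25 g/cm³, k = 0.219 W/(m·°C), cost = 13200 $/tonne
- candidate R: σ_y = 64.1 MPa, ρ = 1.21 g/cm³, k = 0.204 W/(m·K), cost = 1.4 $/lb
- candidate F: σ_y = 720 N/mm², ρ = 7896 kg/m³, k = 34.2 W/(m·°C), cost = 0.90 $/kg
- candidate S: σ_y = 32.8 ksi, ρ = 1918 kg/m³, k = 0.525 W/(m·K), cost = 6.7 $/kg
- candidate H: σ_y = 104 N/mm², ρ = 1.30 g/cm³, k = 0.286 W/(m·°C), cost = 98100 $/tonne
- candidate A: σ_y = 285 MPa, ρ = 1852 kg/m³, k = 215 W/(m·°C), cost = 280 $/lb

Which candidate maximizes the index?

Screen on constraints: k ≥ 0.253 W/(m·K); cost ≤ 9.9 $/kg. Survivors: candidate F, candidate S.
Putting every candidate on a common basis:
  candidate F: σ_y = 720.0 MPa, ρ = 7896 kg/m³
  candidate S: σ_y = 226.1 MPa, ρ = 1918 kg/m³
  candidate S: M = 7.84×10⁻³
  candidate F: M = 3.40×10⁻³
The maximum is for candidate S.

candidate S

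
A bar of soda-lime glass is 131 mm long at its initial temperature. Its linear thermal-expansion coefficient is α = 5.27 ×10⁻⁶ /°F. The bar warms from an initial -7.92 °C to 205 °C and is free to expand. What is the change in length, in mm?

0.265 mm

Convert α: 5.27×10⁻⁶/°F × (9/5) = 9.49×10⁻⁶/K.
ΔT = 205 − (-7.92) = 212.9 K.
ΔL = α·L₀·ΔT = 9.49×10⁻⁶ × 131 mm × 212.9 K = 0.265 mm.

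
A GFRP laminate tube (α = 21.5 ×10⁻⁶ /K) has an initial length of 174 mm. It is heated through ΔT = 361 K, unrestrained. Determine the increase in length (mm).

ΔL = α·L₀·ΔT = 21.5×10⁻⁶ × 174 mm × 361.0 K = 1.35 mm.

1.35 mm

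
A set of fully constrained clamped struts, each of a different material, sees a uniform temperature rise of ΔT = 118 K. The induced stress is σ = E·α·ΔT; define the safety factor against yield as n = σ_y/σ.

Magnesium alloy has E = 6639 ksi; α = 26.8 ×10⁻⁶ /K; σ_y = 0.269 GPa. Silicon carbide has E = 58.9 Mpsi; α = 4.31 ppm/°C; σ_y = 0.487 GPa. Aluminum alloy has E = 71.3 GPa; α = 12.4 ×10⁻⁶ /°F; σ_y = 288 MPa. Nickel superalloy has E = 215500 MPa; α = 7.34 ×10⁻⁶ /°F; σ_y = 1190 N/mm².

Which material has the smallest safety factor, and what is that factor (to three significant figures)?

aluminum alloy, n = 1.53

In consistent units (E in GPa, α in ×10⁻⁶/K, σ_y in MPa):
  magnesium alloy: E = 45.77, α = 26.8, σ_y = 269.0 → σ = 145 MPa, n = 1.86
  silicon carbide: E = 406.1, α = 4.31, σ_y = 487.0 → σ = 207 MPa, n = 2.36
  aluminum alloy: E = 71.30, α = 22.3, σ_y = 288.0 → σ = 188 MPa, n = 1.53
  nickel superalloy: E = 215.5, α = 13.2, σ_y = 1190 → σ = 336 MPa, n = 3.54
Aluminum alloy has the lowest safety factor, n = 1.53.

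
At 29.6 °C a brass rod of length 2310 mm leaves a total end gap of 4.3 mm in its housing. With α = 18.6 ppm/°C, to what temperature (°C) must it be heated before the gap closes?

130 °C

α·L₀·ΔT = 4.3 mm ⇒ ΔT = 4.3 / (18.6×10⁻⁶ × 2310.0) = 100.1 K.
T = 29.6 + 100.1 = 129.7 °C.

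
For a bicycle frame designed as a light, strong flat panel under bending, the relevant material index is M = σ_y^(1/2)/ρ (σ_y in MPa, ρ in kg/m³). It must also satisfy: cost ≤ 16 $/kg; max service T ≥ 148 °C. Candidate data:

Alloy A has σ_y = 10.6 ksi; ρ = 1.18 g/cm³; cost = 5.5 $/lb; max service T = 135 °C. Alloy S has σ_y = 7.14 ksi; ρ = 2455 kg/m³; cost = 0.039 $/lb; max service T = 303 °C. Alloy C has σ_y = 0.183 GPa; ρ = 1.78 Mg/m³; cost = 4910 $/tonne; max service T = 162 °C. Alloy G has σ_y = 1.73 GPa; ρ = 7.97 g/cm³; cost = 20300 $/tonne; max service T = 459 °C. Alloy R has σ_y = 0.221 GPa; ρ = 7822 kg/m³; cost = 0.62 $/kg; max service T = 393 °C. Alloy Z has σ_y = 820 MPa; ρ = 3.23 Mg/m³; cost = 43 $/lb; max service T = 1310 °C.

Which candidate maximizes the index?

alloy C

Screen on constraints: cost ≤ 16 $/kg; max service T ≥ 148 °C. Survivors: alloy S, alloy C, alloy R.
In SI units:
  alloy S: σ_y = 49.23 MPa, ρ = 2455 kg/m³
  alloy C: σ_y = 183.0 MPa, ρ = 1780 kg/m³
  alloy R: σ_y = 221.0 MPa, ρ = 7822 kg/m³
  alloy C: M = 7.60×10⁻³
  alloy S: M = 2.86×10⁻³
  alloy R: M = 1.90×10⁻³
Highest index: alloy C.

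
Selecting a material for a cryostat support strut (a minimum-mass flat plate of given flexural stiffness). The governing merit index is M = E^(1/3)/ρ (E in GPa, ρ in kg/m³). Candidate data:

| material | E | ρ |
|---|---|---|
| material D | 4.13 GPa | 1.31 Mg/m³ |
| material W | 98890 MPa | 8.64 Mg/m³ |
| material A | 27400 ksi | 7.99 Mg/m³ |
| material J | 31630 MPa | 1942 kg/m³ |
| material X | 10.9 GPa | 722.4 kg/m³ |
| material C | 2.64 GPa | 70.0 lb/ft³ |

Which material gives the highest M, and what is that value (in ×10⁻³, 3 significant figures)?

material X, M = 3.07×10⁻³

Convert each candidate to consistent units, then evaluate M:
  material D: E = 4.130 GPa, ρ = 1310 kg/m³
  material W: E = 98.89 GPa, ρ = 8640 kg/m³
  material A: E = 188.9 GPa, ρ = 7990 kg/m³
  material J: E = 31.63 GPa, ρ = 1942 kg/m³
  material X: E = 10.90 GPa, ρ = 722.4 kg/m³
  material C: E = 2.640 GPa, ρ = 1121 kg/m³
  material X: M = 3.07×10⁻³
  material J: M = 1.63×10⁻³
  material C: M = 1.23×10⁻³
  material D: M = 1.22×10⁻³
  material A: M = 0.718×10⁻³
  material W: M = 0.535×10⁻³
Material X has the largest M.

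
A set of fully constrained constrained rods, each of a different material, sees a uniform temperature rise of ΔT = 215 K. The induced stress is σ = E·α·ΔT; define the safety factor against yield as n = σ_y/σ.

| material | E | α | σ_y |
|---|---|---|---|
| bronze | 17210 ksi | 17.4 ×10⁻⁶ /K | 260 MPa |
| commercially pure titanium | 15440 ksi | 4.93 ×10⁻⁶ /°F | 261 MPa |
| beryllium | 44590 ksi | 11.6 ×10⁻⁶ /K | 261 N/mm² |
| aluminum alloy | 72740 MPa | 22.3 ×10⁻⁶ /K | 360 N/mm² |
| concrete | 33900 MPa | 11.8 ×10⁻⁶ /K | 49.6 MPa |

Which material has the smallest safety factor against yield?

Per material, after unit conversion:
  bronze: E = 118.7, α = 17.4, σ_y = 260.0 → σ = 444 MPa, n = 0.586
  commercially pure titanium: E = 106.5, α = 8.87, σ_y = 261.0 → σ = 203 MPa, n = 1.29
  beryllium: E = 307.4, α = 11.6, σ_y = 261.0 → σ = 767 MPa, n = 0.340
  aluminum alloy: E = 72.74, α = 22.3, σ_y = 360.0 → σ = 349 MPa, n = 1.03
  concrete: E = 33.90, α = 11.8, σ_y = 49.60 → σ = 86.0 MPa, n = 0.577
The minimum is beryllium at n = 0.340.

beryllium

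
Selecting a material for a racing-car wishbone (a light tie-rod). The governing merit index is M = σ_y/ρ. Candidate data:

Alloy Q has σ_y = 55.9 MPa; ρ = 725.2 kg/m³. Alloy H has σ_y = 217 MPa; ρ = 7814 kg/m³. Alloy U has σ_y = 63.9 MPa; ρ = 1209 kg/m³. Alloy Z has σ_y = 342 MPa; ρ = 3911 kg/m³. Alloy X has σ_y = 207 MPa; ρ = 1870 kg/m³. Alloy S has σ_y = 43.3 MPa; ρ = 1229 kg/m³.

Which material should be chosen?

Evaluate M for each candidate:
  alloy X: M = 111 kN·m/kg
  alloy Z: M = 87.4 kN·m/kg
  alloy Q: M = 77.1 kN·m/kg
  alloy U: M = 52.9 kN·m/kg
  alloy S: M = 35.2 kN·m/kg
  alloy H: M = 27.8 kN·m/kg
Alloy X has the largest M.

alloy X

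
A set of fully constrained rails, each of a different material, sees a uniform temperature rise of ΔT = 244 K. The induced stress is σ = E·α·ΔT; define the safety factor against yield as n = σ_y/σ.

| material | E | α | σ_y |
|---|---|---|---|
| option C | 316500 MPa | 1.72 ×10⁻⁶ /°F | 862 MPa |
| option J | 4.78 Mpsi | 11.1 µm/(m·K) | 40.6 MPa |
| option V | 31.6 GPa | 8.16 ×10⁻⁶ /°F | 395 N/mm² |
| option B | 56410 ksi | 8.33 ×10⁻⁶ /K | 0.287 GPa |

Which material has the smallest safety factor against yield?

option B

Converting E to GPa, α to ×10⁻⁶/K, σ_y to MPa, then σ and n for each:
  option C: E = 316.5, α = 3.10, σ_y = 862.0 → σ = 239 MPa, n = 3.61
  option J: E = 32.96, α = 11.1, σ_y = 40.60 → σ = 89.3 MPa, n = 0.455
  option V: E = 31.60, α = 14.7, σ_y = 395.0 → σ = 113 MPa, n = 3.49
  option B: E = 388.9, α = 8.33, σ_y = 287.0 → σ = 791 MPa, n = 0.363
Option B has the lowest safety factor, n = 0.363.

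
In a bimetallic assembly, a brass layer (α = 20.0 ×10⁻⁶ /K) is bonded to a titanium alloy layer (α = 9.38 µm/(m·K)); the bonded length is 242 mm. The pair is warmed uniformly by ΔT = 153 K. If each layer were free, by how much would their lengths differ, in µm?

Δα = |20.0 − 9.38|×10⁻⁶/K = 10.6×10⁻⁶/K.
ΔL_mismatch = Δα·L·ΔT = 10.6×10⁻⁶ × 242.0 mm × 153.0 K = 393 µm.

393 µm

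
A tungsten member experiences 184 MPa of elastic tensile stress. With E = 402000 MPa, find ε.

E = 402000 MPa = 402.0 GPa = 402000 MPa.
ε = σ/E = 184 / 402000 = 4.58×10⁻⁴.

4.58×10⁻⁴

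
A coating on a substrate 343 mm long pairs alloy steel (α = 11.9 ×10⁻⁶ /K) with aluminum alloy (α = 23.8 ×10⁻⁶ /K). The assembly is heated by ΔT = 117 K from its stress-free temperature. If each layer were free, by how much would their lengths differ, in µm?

478 µm

Δα = |11.9 − 23.8|×10⁻⁶/K = 11.9×10⁻⁶/K.
ΔL_mismatch = Δα·L·ΔT = 11.9×10⁻⁶ × 343.0 mm × 117.0 K = 478 µm.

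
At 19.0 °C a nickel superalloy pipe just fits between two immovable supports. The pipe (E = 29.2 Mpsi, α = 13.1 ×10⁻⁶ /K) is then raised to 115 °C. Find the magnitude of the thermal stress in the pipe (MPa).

E = 29.2 Mpsi = 201.3 GPa.
ΔT = 96.00 K. Constrained thermal stress σ = E·α·ΔT = 201.3×10³ MPa × 13.1×10⁻⁶ × 96.00 = 253 MPa (compressive).

253 MPa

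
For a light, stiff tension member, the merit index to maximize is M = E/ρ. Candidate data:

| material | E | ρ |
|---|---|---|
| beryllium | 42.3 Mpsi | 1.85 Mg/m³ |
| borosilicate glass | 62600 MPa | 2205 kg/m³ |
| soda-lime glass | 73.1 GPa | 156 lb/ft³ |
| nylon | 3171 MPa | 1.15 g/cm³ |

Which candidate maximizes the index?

Convert each candidate to consistent units, then evaluate M:
  beryllium: E = 291.6 GPa, ρ = 1850 kg/m³
  borosilicate glass: E = 62.60 GPa, ρ = 2205 kg/m³
  soda-lime glass: E = 73.10 GPa, ρ = 2499 kg/m³
  nylon: E = 3.171 GPa, ρ = 1150 kg/m³
  beryllium: M = 158 MN·m/kg
  soda-lime glass: M = 29.3 MN·m/kg
  borosilicate glass: M = 28.4 MN·m/kg
  nylon: M = 2.76 MN·m/kg
Beryllium has the largest M.

beryllium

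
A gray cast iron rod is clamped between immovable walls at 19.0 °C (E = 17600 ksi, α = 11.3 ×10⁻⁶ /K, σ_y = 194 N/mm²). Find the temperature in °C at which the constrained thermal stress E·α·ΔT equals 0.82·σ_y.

E = 17600 ksi = 121.3 GPa.
σ_y = 194 N/mm² = 194.0 MPa.
E·α·ΔT = 159.1 MPa ⇒ ΔT = 159.1 / (121.3×10³ × 11.3×10⁻⁶) = 116.0 K.
T = 19.0 + 116.0 = 135.0 °C.

135 °C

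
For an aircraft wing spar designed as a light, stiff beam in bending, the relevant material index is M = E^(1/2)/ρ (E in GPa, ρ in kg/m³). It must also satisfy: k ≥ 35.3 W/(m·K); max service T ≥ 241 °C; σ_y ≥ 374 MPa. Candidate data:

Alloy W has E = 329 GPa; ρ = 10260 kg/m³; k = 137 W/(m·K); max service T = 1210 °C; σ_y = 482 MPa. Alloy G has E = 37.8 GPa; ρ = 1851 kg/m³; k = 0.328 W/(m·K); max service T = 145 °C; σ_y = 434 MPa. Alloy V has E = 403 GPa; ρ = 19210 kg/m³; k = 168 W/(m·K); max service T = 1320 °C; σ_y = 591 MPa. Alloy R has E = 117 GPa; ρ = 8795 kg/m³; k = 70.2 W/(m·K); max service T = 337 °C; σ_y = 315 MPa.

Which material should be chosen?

Screen on constraints: k ≥ 35.3 W/(m·K); max service T ≥ 241 °C; σ_y ≥ 374 MPa. Survivors: alloy W, alloy V.
Per-candidate index values:
  alloy W: M = 1.77×10⁻³
  alloy V: M = 1.05×10⁻³
Highest index: alloy W.

alloy W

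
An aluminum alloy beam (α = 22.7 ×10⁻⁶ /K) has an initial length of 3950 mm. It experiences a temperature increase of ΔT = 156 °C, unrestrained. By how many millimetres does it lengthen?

14.0 mm

ΔL = α·L₀·ΔT = 22.7×10⁻⁶ × 3950 mm × 156.0 K = 14.0 mm.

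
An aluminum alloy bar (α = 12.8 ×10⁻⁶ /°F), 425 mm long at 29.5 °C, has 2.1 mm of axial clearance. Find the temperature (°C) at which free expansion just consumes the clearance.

α = 12.8×10⁻⁶/°F × 9/5 = 23.0×10⁻⁶/K.
α·L₀·ΔT = 2.1 mm ⇒ ΔT = 2.1 / (23.0×10⁻⁶ × 425.0) = 214.5 K.
T = 29.5 + 214.5 = 244.0 °C.

244 °C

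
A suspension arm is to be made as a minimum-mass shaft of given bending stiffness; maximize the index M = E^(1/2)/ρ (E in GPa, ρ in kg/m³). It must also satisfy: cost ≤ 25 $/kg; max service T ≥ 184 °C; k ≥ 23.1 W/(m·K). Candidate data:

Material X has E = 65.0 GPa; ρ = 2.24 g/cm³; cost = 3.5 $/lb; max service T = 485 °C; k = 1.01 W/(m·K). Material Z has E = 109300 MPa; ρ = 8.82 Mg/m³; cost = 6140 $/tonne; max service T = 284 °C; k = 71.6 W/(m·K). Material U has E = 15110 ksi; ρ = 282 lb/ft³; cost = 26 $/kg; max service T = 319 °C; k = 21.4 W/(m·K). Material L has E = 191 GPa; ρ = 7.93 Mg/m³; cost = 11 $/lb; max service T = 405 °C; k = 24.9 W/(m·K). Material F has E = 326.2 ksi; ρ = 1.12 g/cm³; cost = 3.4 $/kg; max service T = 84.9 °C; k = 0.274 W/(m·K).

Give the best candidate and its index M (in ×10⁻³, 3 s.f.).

material L, M = 1.74×10⁻³

Screen on constraints: cost ≤ 25 $/kg; max service T ≥ 184 °C; k ≥ 23.1 W/(m·K). Survivors: material Z, material L.
After converting to SI:
  material Z: E = 109.3 GPa, ρ = 8820 kg/m³
  material L: E = 191.0 GPa, ρ = 7930 kg/m³
  material L: M = 1.74×10⁻³
  material Z: M = 1.19×10⁻³
The maximum is for material L.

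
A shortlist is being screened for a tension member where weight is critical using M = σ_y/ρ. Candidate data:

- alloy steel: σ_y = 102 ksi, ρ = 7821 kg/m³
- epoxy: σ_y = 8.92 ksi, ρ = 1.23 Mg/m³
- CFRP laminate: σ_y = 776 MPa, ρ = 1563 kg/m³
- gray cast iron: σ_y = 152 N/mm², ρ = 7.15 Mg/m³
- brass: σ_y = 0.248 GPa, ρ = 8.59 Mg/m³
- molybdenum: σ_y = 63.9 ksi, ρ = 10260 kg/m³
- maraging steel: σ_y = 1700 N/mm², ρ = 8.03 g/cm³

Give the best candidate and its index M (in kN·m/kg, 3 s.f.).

CFRP laminate, M = 496 kN·m/kg

Convert each candidate to consistent units, then evaluate M:
  alloy steel: σ_y = 703.3 MPa, ρ = 7821 kg/m³
  epoxy: σ_y = 61.50 MPa, ρ = 1230 kg/m³
  CFRP laminate: σ_y = 776.0 MPa, ρ = 1563 kg/m³
  gray cast iron: σ_y = 152.0 MPa, ρ = 7150 kg/m³
  brass: σ_y = 248.0 MPa, ρ = 8590 kg/m³
  molybdenum: σ_y = 440.6 MPa, ρ = 10260 kg/m³
  maraging steel: σ_y = 1700 MPa, ρ = 8030 kg/m³
  CFRP laminate: M = 496 kN·m/kg
  maraging steel: M = 212 kN·m/kg
  alloy steel: M = 89.9 kN·m/kg
  epoxy: M = 50.0 kN·m/kg
  molybdenum: M = 42.9 kN·m/kg
  brass: M = 28.9 kN·m/kg
  gray cast iron: M = 21.3 kN·m/kg
CFRP laminate has the largest M.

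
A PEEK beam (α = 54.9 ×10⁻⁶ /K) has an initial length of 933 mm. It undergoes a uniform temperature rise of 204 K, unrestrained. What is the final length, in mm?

943.45 mm

ΔL = α·L₀·ΔT = 54.9×10⁻⁶ × 933 mm × 204.0 K = 10.4 mm.
L = L₀ + ΔL = 933 + 10.4 = 943.45 mm.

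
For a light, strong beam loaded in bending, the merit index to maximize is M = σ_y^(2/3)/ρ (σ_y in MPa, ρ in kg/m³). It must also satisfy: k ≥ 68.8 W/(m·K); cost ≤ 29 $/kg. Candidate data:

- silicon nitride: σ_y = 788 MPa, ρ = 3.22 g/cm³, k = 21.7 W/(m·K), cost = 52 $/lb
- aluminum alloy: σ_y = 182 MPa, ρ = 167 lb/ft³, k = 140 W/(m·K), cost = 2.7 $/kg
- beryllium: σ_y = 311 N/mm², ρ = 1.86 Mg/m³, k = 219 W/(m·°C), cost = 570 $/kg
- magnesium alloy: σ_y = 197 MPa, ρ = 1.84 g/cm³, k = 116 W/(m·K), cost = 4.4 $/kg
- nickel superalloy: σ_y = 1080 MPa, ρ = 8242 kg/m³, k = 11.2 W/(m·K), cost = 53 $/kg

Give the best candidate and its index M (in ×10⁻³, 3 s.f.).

magnesium alloy, M = 18.4×10⁻³

Screen on constraints: k ≥ 68.8 W/(m·K); cost ≤ 29 $/kg. Survivors: aluminum alloy, magnesium alloy.
Putting every candidate on a common basis:
  aluminum alloy: σ_y = 182.0 MPa, ρ = 2675 kg/m³
  magnesium alloy: σ_y = 197.0 MPa, ρ = 1840 kg/m³
  magnesium alloy: M = 18.4×10⁻³
  aluminum alloy: M = 12.0×10⁻³
The maximum is for magnesium alloy.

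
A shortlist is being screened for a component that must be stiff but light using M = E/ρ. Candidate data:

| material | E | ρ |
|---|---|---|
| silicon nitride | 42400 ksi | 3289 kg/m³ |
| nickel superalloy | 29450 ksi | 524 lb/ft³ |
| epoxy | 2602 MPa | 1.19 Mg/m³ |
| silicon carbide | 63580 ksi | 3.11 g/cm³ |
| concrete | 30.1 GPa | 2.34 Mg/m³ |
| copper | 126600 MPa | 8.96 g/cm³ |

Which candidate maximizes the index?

silicon carbide

Putting every candidate on a common basis:
  silicon nitride: E = 292.3 GPa, ρ = 3289 kg/m³
  nickel superalloy: E = 203.1 GPa, ρ = 8394 kg/m³
  epoxy: E = 2.602 GPa, ρ = 1190 kg/m³
  silicon carbide: E = 438.4 GPa, ρ = 3110 kg/m³
  concrete: E = 30.10 GPa, ρ = 2340 kg/m³
  copper: E = 126.6 GPa, ρ = 8960 kg/m³
  silicon carbide: M = 141 MN·m/kg
  silicon nitride: M = 88.9 MN·m/kg
  nickel superalloy: M = 24.2 MN·m/kg
  copper: M = 14.1 MN·m/kg
  concrete: M = 12.9 MN·m/kg
  epoxy: M = 2.19 MN·m/kg
Highest index: silicon carbide.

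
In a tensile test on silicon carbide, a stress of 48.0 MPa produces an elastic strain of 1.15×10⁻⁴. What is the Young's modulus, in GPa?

417 GPa

E = σ/ε = 48.0 MPa / 1.15×10⁻⁴ = 417400 MPa = 417 GPa.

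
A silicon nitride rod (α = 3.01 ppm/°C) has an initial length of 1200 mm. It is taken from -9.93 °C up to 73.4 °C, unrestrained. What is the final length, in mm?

1200.3 mm

ΔT = 73.4 − (-9.93) = 83.33 K.
ΔL = α·L₀·ΔT = 3.01×10⁻⁶ × 1200 mm × 83.33 K = 0.301 mm.
L = L₀ + ΔL = 1200 + 0.301 = 1200.3 mm.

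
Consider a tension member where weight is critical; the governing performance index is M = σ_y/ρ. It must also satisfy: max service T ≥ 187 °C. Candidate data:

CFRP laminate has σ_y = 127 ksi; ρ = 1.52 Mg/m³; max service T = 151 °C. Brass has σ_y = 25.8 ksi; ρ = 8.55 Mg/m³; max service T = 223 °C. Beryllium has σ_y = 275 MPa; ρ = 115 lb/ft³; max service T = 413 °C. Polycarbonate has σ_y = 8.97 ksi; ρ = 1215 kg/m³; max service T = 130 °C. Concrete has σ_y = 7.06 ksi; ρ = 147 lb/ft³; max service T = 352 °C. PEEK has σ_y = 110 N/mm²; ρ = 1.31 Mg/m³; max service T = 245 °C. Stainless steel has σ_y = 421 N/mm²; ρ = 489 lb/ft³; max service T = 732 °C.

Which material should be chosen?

beryllium

Screen on constraints: max service T ≥ 187 °C. Survivors: brass, beryllium, concrete, PEEK, stainless steel.
In SI units:
  brass: σ_y = 177.9 MPa, ρ = 8550 kg/m³
  beryllium: σ_y = 275.0 MPa, ρ = 1842 kg/m³
  concrete: σ_y = 48.68 MPa, ρ = 2355 kg/m³
  PEEK: σ_y = 110.0 MPa, ρ = 1310 kg/m³
  stainless steel: σ_y = 421.0 MPa, ρ = 7833 kg/m³
  beryllium: M = 149 kN·m/kg
  PEEK: M = 84.0 kN·m/kg
  stainless steel: M = 53.7 kN·m/kg
  brass: M = 20.8 kN·m/kg
  concrete: M = 20.7 kN·m/kg
Beryllium ranks first.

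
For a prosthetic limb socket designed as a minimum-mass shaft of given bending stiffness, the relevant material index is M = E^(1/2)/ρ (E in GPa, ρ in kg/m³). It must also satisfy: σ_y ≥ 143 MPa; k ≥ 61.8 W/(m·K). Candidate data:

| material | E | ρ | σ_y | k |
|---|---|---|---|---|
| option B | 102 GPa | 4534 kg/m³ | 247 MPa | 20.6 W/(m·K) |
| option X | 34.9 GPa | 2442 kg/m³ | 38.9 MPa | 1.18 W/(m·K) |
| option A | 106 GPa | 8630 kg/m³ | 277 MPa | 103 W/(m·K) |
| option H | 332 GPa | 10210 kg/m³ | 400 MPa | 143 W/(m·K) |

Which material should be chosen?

option H

Screen on constraints: σ_y ≥ 143 MPa; k ≥ 61.8 W/(m·K). Survivors: option A, option H.
Evaluate M for each candidate:
  option H: M = 1.78×10⁻³
  option A: M = 1.19×10⁻³
Option H has the largest M.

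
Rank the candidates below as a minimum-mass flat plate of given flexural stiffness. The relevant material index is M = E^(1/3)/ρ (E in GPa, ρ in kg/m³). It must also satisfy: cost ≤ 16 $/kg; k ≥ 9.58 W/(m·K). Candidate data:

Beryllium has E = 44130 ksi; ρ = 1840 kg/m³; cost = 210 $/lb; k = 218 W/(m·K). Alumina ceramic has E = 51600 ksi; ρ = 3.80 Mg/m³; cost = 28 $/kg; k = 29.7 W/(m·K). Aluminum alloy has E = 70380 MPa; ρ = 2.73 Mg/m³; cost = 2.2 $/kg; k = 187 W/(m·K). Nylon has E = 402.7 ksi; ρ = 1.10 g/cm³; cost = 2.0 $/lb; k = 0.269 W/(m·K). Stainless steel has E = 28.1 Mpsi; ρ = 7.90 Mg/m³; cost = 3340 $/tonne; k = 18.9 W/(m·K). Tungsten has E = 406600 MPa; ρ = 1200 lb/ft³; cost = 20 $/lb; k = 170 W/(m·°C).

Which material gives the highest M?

Screen on constraints: cost ≤ 16 $/kg; k ≥ 9.58 W/(m·K). Survivors: aluminum alloy, stainless steel.
Normalizing units and computing the index:
  aluminum alloy: E = 70.38 GPa, ρ = 2730 kg/m³
  stainless steel: E = 193.7 GPa, ρ = 7900 kg/m³
  aluminum alloy: M = 1.51×10⁻³
  stainless steel: M = 0.732×10⁻³
Aluminum alloy has the largest M.

aluminum alloy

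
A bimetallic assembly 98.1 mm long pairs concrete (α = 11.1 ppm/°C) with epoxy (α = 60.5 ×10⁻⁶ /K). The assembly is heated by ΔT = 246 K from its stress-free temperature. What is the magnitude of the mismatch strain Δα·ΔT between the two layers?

0.0122

Δα = |11.1 − 60.5|×10⁻⁶/K = 49.4×10⁻⁶/K.
Mismatch strain = Δα·ΔT = 49.4×10⁻⁶ × 246.0 = 0.0122.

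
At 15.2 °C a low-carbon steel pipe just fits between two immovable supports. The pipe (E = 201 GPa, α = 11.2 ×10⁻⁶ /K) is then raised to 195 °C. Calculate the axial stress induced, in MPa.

ΔT = 179.8 K. Constrained thermal stress σ = E·α·ΔT = 201.0×10³ MPa × 11.2×10⁻⁶ × 179.8 = 405 MPa (compressive).

405 MPa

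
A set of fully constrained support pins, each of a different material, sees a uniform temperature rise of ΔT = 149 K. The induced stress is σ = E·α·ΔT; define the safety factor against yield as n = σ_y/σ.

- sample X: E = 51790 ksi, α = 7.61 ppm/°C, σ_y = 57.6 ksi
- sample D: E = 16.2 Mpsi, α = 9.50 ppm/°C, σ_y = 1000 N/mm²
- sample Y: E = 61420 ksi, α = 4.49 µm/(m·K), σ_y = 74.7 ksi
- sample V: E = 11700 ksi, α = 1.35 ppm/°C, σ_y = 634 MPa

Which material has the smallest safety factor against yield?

sample X

Per material, after unit conversion:
  sample X: E = 357.1, α = 7.61, σ_y = 397.1 → σ = 405 MPa, n = 0.981
  sample D: E = 111.7, α = 9.50, σ_y = 1000 → σ = 158 MPa, n = 6.32
  sample Y: E = 423.5, α = 4.49, σ_y = 515.0 → σ = 283 MPa, n = 1.82
  sample V: E = 80.67, α = 1.35, σ_y = 634.0 → σ = 16.2 MPa, n = 39.1
Sample X has the lowest safety factor, n = 0.981.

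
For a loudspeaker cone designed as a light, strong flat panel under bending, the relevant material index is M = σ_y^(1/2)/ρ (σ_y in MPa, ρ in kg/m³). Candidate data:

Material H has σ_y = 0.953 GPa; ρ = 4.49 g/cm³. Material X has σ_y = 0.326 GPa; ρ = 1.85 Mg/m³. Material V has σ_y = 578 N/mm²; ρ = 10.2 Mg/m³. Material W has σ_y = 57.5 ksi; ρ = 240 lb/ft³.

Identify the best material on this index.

Putting every candidate on a common basis:
  material H: σ_y = 953.0 MPa, ρ = 4490 kg/m³
  material X: σ_y = 326.0 MPa, ρ = 1850 kg/m³
  material V: σ_y = 578.0 MPa, ρ = 10200 kg/m³
  material W: σ_y = 396.4 MPa, ρ = 3844 kg/m³
  material X: M = 9.76×10⁻³
  material H: M = 6.88×10⁻³
  material W: M = 5.18×10⁻³
  material V: M = 2.36×10⁻³
The maximum is for material X.

material X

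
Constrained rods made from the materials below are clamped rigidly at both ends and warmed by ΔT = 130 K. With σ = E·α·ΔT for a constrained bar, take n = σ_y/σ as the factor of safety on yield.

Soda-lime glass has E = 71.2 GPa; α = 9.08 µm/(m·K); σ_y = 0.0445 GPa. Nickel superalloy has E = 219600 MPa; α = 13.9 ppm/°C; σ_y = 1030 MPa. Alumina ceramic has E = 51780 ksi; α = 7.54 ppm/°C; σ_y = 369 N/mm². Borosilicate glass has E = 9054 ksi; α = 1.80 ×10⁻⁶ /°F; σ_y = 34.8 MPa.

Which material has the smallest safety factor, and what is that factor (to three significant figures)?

Per material, after unit conversion:
  soda-lime glass: E = 71.20, α = 9.08, σ_y = 44.50 → σ = 84.0 MPa, n = 0.529
  nickel superalloy: E = 219.6, α = 13.9, σ_y = 1030 → σ = 397 MPa, n = 2.60
  alumina ceramic: E = 357.0, α = 7.54, σ_y = 369.0 → σ = 350 MPa, n = 1.05
  borosilicate glass: E = 62.43, α = 3.24, σ_y = 34.80 → σ = 26.3 MPa, n = 1.32
The minimum is soda-lime glass at n = 0.529.

soda-lime glass, n = 0.529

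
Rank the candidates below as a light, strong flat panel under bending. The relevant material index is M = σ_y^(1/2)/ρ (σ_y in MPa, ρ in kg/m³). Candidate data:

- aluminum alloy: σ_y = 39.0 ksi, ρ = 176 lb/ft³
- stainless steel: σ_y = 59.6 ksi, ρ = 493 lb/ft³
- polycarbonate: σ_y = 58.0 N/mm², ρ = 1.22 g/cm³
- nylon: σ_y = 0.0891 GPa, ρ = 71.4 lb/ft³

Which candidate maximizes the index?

In SI units:
  aluminum alloy: σ_y = 268.9 MPa, ρ = 2819 kg/m³
  stainless steel: σ_y = 410.9 MPa, ρ = 7897 kg/m³
  polycarbonate: σ_y = 58.00 MPa, ρ = 1220 kg/m³
  nylon: σ_y = 89.10 MPa, ρ = 1144 kg/m³
  nylon: M = 8.25×10⁻³
  polycarbonate: M = 6.24×10⁻³
  aluminum alloy: M = 5.82×10⁻³
  stainless steel: M = 2.57×10⁻³
Nylon has the largest M.

nylon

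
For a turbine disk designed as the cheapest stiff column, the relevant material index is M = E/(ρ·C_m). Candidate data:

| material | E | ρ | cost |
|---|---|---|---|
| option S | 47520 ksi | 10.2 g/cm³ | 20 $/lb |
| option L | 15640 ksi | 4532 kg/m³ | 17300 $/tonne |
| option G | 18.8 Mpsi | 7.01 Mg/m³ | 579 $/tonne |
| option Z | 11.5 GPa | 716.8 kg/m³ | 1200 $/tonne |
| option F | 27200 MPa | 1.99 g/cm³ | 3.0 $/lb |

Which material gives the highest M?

In SI units:
  option S: E = 327.6 GPa, ρ = 10200 kg/m³, cost = 44.09 $/kg
  option L: E = 107.8 GPa, ρ = 4532 kg/m³, cost = 17.30 $/kg
  option G: E = 129.6 GPa, ρ = 7010 kg/m³, cost = 0.5790 $/kg
  option Z: E = 11.50 GPa, ρ = 716.8 kg/m³, cost = 1.200 $/kg
  option F: E = 27.20 GPa, ρ = 1990 kg/m³, cost = 6.614 $/kg
  option G: M = 31.9 MN·m per $
  option Z: M = 13.4 MN·m per $
  option F: M = 2.07 MN·m per $
  option L: M = 1.38 MN·m per $
  option S: M = 0.729 MN·m per $
Option G ranks first.

option G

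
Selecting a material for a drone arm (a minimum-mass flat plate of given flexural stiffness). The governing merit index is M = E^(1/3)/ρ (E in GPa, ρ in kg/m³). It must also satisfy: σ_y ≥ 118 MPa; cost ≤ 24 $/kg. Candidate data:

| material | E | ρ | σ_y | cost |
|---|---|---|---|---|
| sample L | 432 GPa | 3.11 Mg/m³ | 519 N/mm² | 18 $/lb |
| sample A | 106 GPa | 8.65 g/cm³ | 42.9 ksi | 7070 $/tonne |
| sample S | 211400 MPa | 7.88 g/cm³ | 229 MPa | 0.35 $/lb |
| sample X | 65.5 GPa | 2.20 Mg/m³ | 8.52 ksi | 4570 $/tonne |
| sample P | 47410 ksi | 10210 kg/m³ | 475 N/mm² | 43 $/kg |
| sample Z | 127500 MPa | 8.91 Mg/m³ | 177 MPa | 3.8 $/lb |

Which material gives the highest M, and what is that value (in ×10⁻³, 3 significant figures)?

Screen on constraints: σ_y ≥ 118 MPa; cost ≤ 24 $/kg. Survivors: sample A, sample S, sample Z.
Convert each candidate to consistent units, then evaluate M:
  sample A: E = 106.0 GPa, ρ = 8650 kg/m³
  sample S: E = 211.4 GPa, ρ = 7880 kg/m³
  sample Z: E = 127.5 GPa, ρ = 8910 kg/m³
  sample S: M = 0.756×10⁻³
  sample Z: M = 0.565×10⁻³
  sample A: M = 0.547×10⁻³
Highest index: sample S.

sample S, M = 0.756×10⁻³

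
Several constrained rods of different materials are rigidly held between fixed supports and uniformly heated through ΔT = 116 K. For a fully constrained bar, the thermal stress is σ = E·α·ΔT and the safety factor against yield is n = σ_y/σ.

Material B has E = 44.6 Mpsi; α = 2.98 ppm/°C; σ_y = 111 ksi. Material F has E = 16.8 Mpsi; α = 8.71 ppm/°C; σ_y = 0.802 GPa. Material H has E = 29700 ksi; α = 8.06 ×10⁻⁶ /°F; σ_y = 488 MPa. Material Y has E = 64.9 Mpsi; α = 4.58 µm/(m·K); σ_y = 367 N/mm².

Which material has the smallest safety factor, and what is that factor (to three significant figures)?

In consistent units (E in GPa, α in ×10⁻⁶/K, σ_y in MPa):
  material B: E = 307.5, α = 2.98, σ_y = 765.3 → σ = 106 MPa, n = 7.20
  material F: E = 115.8, α = 8.71, σ_y = 802.0 → σ = 117 MPa, n = 6.85
  material H: E = 204.8, α = 14.5, σ_y = 488.0 → σ = 345 MPa, n = 1.42
  material Y: E = 447.5, α = 4.58, σ_y = 367.0 → σ = 238 MPa, n = 1.54
Material H has the lowest safety factor, n = 1.42.

material H, n = 1.42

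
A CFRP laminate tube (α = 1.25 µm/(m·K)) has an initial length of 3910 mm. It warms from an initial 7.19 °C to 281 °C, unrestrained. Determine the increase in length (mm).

1.34 mm

ΔT = 281 − 7.19 = 273.8 K.
ΔL = α·L₀·ΔT = 1.25×10⁻⁶ × 3910 mm × 273.8 K = 1.34 mm.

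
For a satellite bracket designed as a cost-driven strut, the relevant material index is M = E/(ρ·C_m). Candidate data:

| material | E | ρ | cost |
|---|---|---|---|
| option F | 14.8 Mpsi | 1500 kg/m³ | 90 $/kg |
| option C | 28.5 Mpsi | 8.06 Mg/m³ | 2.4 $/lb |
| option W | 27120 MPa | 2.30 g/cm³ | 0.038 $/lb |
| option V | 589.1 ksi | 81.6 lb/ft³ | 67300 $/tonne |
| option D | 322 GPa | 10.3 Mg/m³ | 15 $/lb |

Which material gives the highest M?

option W

Putting every candidate on a common basis:
  option F: E = 102.0 GPa, ρ = 1500 kg/m³, cost = 90.00 $/kg
  option C: E = 196.5 GPa, ρ = 8060 kg/m³, cost = 5.291 $/kg
  option W: E = 27.12 GPa, ρ = 2300 kg/m³, cost = 0.08377 $/kg
  option V: E = 4.062 GPa, ρ = 1307 kg/m³, cost = 67.30 $/kg
  option D: E = 322.0 GPa, ρ = 10300 kg/m³, cost = 33.07 $/kg
  option W: M = 141 MN·m per $
  option C: M = 4.61 MN·m per $
  option D: M = 0.945 MN·m per $
  option F: M = 0.756 MN·m per $
  option V: M = 0.0462 MN·m per $
Option W has the largest M.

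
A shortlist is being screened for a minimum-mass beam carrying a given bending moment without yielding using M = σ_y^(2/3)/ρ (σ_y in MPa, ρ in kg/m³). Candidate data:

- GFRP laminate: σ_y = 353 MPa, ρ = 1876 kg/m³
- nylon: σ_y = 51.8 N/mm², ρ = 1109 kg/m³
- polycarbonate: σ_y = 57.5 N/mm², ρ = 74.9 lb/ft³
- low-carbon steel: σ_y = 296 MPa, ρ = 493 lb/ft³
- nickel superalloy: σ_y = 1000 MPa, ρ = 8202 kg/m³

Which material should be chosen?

GFRP laminate

Putting every candidate on a common basis:
  GFRP laminate: σ_y = 353.0 MPa, ρ = 1876 kg/m³
  nylon: σ_y = 51.80 MPa, ρ = 1109 kg/m³
  polycarbonate: σ_y = 57.50 MPa, ρ = 1200 kg/m³
  low-carbon steel: σ_y = 296.0 MPa, ρ = 7897 kg/m³
  nickel superalloy: σ_y = 1000 MPa, ρ = 8202 kg/m³
  GFRP laminate: M = 26.6×10⁻³
  nylon: M = 12.5×10⁻³
  polycarbonate: M = 12.4×10⁻³
  nickel superalloy: M = 12.2×10⁻³
  low-carbon steel: M = 5.62×10⁻³
GFRP laminate has the largest M.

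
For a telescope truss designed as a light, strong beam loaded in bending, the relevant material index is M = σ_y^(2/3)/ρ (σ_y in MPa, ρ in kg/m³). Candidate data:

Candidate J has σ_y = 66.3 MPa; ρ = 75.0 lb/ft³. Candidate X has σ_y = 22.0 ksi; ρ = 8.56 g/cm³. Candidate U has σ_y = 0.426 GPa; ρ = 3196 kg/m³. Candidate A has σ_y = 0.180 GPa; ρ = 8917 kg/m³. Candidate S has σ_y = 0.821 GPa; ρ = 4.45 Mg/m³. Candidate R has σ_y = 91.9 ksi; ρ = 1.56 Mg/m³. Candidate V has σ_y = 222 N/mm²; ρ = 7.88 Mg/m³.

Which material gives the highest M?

Normalizing units and computing the index:
  candidate J: σ_y = 66.30 MPa, ρ = 1201 kg/m³
  candidate X: σ_y = 151.7 MPa, ρ = 8560 kg/m³
  candidate U: σ_y = 426.0 MPa, ρ = 3196 kg/m³
  candidate A: σ_y = 180.0 MPa, ρ = 8917 kg/m³
  candidate S: σ_y = 821.0 MPa, ρ = 4450 kg/m³
  candidate R: σ_y = 633.6 MPa, ρ = 1560 kg/m³
  candidate V: σ_y = 222.0 MPa, ρ = 7880 kg/m³
  candidate R: M = 47.3×10⁻³
  candidate S: M = 19.7×10⁻³
  candidate U: M = 17.7×10⁻³
  candidate J: M = 13.6×10⁻³
  candidate V: M = 4.65×10⁻³
  candidate A: M = 3.58×10⁻³
  candidate X: M = 3.32×10⁻³
Candidate R has the largest M.

candidate R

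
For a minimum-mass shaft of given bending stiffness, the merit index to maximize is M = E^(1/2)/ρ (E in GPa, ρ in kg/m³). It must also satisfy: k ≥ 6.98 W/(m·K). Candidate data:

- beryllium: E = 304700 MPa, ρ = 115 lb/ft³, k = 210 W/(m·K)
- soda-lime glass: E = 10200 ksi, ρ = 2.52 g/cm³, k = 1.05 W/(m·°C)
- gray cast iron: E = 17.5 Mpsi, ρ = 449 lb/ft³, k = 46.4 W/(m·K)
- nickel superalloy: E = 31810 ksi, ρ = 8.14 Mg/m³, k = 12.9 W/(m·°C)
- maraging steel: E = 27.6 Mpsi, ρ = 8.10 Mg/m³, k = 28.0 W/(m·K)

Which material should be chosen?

beryllium

Screen on constraints: k ≥ 6.98 W/(m·K). Survivors: beryllium, gray cast iron, nickel superalloy, maraging steel.
Normalizing units and computing the index:
  beryllium: E = 304.7 GPa, ρ = 1842 kg/m³
  gray cast iron: E = 120.7 GPa, ρ = 7192 kg/m³
  nickel superalloy: E = 219.3 GPa, ρ = 8140 kg/m³
  maraging steel: E = 190.3 GPa, ρ = 8100 kg/m³
  beryllium: M = 9.48×10⁻³
  nickel superalloy: M = 1.82×10⁻³
  maraging steel: M = 1.70×10⁻³
  gray cast iron: M = 1.53×10⁻³
Highest index: beryllium.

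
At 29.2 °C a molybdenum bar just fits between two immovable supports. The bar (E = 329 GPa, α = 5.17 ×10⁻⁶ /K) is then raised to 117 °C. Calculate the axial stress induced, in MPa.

ΔT = 87.80 K. Constrained thermal stress σ = E·α·ΔT = 329.0×10³ MPa × 5.17×10⁻⁶ × 87.80 = 149 MPa (compressive).

149 MPa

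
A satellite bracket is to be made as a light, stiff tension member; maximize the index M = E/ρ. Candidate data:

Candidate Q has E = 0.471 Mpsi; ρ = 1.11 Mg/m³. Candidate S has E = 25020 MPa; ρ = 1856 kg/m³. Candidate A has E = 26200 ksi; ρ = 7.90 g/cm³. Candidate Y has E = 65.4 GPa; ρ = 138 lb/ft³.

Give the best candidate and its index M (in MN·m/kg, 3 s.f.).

candidate Y, M = 29.6 MN·m/kg

Convert each candidate to consistent units, then evaluate M:
  candidate Q: E = 3.247 GPa, ρ = 1110 kg/m³
  candidate S: E = 25.02 GPa, ρ = 1856 kg/m³
  candidate A: E = 180.6 GPa, ρ = 7900 kg/m³
  candidate Y: E = 65.40 GPa, ρ = 2211 kg/m³
  candidate Y: M = 29.6 MN·m/kg
  candidate A: M = 22.9 MN·m/kg
  candidate S: M = 13.5 MN·m/kg
  candidate Q: M = 2.93 MN·m/kg
Candidate Y has the largest M.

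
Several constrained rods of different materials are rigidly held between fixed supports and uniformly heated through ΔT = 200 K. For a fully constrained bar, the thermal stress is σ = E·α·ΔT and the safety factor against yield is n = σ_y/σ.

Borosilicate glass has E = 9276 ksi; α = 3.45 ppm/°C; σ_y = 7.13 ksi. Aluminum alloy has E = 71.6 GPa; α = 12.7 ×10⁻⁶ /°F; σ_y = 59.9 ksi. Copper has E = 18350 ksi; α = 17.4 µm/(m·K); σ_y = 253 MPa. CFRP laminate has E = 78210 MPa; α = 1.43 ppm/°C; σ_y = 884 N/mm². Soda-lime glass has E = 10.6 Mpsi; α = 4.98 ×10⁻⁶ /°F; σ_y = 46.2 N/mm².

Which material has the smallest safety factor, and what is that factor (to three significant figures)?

soda-lime glass, n = 0.353

Per material, after unit conversion:
  borosilicate glass: E = 63.96, α = 3.45, σ_y = 49.16 → σ = 44.1 MPa, n = 1.11
  aluminum alloy: E = 71.60, α = 22.9, σ_y = 413.0 → σ = 327 MPa, n = 1.26
  copper: E = 126.5, α = 17.4, σ_y = 253.0 → σ = 440 MPa, n = 0.575
  CFRP laminate: E = 78.21, α = 1.43, σ_y = 884.0 → σ = 22.4 MPa, n = 39.5
  soda-lime glass: E = 73.08, α = 8.96, σ_y = 46.20 → σ = 131 MPa, n = 0.353
Soda-lime glass has the lowest safety factor, n = 0.353.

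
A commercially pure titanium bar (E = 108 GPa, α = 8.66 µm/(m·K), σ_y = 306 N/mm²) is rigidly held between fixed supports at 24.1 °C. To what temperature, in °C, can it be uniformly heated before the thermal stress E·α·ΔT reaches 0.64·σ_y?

σ_y = 306 N/mm² = 306.0 MPa.
E·α·ΔT = 195.8 MPa ⇒ ΔT = 195.8 / (108.0×10³ × 8.66×10⁻⁶) = 209.4 K.
T = 24.1 + 209.4 = 233.5 °C.

233 °C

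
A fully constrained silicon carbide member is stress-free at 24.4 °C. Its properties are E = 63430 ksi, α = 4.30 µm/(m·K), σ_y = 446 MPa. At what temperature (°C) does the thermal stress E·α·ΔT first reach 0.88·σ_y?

E = 63430 ksi = 437.3 GPa.
E·α·ΔT = 392.5 MPa ⇒ ΔT = 392.5 / (437.3×10³ × 4.30×10⁻⁶) = 208.7 K.
T = 24.4 + 208.7 = 233.1 °C.

233 °C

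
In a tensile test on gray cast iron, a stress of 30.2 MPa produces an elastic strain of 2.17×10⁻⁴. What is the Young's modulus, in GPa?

139 GPa

E = σ/ε = 30.2 MPa / 2.17×10⁻⁴ = 139200 MPa = 139 GPa.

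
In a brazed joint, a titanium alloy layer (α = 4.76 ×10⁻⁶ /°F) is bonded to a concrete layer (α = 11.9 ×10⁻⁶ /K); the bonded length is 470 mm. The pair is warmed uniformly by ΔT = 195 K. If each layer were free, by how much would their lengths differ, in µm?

titanium alloy: α = 4.76×10⁻⁶/°F × 9/5 = 8.57×10⁻⁶/K.
Δα = |8.57 − 11.9|×10⁻⁶/K = 3.33×10⁻⁶/K.
ΔL_mismatch = Δα·L·ΔT = 3.33×10⁻⁶ × 470.0 mm × 195.0 K = 305 µm.

305 µm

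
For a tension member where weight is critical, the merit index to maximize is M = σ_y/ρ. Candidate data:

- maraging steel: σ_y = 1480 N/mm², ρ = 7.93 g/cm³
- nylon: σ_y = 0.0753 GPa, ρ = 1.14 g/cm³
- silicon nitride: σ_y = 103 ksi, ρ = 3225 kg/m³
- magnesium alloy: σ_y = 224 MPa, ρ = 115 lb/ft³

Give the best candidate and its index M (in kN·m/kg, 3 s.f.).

silicon nitride, M = 220 kN·m/kg

In SI units:
  maraging steel: σ_y = 1480 MPa, ρ = 7930 kg/m³
  nylon: σ_y = 75.30 MPa, ρ = 1140 kg/m³
  silicon nitride: σ_y = 710.2 MPa, ρ = 3225 kg/m³
  magnesium alloy: σ_y = 224.0 MPa, ρ = 1842 kg/m³
  silicon nitride: M = 220 kN·m/kg
  maraging steel: M = 187 kN·m/kg
  magnesium alloy: M = 122 kN·m/kg
  nylon: M = 66.1 kN·m/kg
Silicon nitride has the largest M.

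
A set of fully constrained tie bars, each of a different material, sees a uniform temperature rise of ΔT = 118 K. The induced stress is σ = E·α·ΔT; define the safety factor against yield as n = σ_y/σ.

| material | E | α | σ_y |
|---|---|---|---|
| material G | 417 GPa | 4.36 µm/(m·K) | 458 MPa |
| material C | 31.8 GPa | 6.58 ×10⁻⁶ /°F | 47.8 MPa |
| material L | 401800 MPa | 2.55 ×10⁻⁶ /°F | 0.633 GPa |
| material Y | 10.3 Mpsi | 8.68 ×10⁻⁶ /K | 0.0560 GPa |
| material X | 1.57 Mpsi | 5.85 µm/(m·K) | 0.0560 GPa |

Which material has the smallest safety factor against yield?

Per material, after unit conversion:
  material G: E = 417.0, α = 4.36, σ_y = 458.0 → σ = 215 MPa, n = 2.13
  material C: E = 31.80, α = 11.8, σ_y = 47.80 → σ = 44.4 MPa, n = 1.08
  material L: E = 401.8, α = 4.59, σ_y = 633.0 → σ = 218 MPa, n = 2.91
  material Y: E = 71.02, α = 8.68, σ_y = 56.00 → σ = 72.7 MPa, n = 0.770
  material X: E = 10.82, α = 5.85, σ_y = 56.00 → σ = 7.47 MPa, n = 7.49
Material Y has the lowest safety factor, n = 0.770.

material Y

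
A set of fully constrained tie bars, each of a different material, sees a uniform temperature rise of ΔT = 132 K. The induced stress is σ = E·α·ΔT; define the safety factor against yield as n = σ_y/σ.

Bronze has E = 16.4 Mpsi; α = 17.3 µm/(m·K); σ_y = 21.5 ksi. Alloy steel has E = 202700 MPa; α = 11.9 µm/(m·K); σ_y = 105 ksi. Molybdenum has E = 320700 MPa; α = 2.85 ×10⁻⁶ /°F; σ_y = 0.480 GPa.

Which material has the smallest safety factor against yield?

bronze

With everything in SI (GPa, ×10⁻⁶/K, MPa):
  bronze: E = 113.1, α = 17.3, σ_y = 148.2 → σ = 258 MPa, n = 0.574
  alloy steel: E = 202.7, α = 11.9, σ_y = 723.9 → σ = 318 MPa, n = 2.27
  molybdenum: E = 320.7, α = 5.13, σ_y = 480.0 → σ = 217 MPa, n = 2.21
Bronze has the lowest safety factor, n = 0.574.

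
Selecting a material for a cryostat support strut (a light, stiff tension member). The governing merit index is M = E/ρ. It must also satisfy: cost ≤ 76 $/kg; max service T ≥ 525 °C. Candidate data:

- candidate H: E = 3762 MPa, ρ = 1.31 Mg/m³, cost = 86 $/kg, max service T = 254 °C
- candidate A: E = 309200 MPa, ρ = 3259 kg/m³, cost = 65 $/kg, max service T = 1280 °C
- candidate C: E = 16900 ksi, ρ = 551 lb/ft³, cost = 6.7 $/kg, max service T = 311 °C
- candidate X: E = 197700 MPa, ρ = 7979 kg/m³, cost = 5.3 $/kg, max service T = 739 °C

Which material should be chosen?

Screen on constraints: cost ≤ 76 $/kg; max service T ≥ 525 °C. Survivors: candidate A, candidate X.
Putting every candidate on a common basis:
  candidate A: E = 309.2 GPa, ρ = 3259 kg/m³
  candidate X: E = 197.7 GPa, ρ = 7979 kg/m³
  candidate A: M = 94.9 MN·m/kg
  candidate X: M = 24.8 MN·m/kg
Candidate A ranks first.

candidate A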